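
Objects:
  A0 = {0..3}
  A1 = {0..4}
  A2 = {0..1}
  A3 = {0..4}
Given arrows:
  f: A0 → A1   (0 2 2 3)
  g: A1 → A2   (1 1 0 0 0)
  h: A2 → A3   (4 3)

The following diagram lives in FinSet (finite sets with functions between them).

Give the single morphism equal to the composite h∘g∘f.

  0 f→0 g→1 h→3
  1 f→2 g→0 h→4
  2 f→2 g→0 h→4
  3 f→3 g→0 h→4
composite: (3 4 4 4)

Answer: (3 4 4 4)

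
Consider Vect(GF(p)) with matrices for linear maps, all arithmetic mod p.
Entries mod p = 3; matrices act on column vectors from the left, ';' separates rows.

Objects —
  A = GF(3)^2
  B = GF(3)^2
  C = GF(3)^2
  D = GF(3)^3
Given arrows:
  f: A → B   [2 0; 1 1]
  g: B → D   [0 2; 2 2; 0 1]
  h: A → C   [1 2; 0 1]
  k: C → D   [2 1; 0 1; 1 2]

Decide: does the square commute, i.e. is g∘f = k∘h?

Answer: DOES NOT COMMUTE

Work:
Path 1 = f;g:
  e0=[1,0] f→[2,1] g→[2,0,1]
  e1=[0,1] f→[0,1] g→[2,2,1]
  composite₁ = [2 2; 0 2; 1 1]
Path 2 = h;k:
  e0=[1,0] h→[1,0] k→[2,0,1]
  e1=[0,1] h→[2,1] k→[2,1,1]
  composite₂ = [2 2; 0 1; 1 1]
Equal? NO — does not commute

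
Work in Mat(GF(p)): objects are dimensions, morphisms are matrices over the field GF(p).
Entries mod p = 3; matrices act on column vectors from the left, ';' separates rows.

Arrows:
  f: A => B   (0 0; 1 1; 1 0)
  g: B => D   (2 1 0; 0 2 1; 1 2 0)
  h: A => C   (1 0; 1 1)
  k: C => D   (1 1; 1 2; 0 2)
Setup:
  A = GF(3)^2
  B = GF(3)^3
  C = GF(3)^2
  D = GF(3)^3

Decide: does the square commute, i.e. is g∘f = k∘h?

Along f;g (path 1):
  e0=[1,0] f=>[0,1,1] g=>[1,0,2]
  e1=[0,1] f=>[0,1,0] g=>[1,2,2]
  result₁ = (1 1; 0 2; 2 2)
Along h;k (path 2):
  e0=[1,0] h=>[1,1] k=>[2,0,2]
  e1=[0,1] h=>[0,1] k=>[1,2,2]
  result₂ = (2 1; 0 2; 2 2)
Equal? differ; not commutative

Answer: DOES NOT COMMUTE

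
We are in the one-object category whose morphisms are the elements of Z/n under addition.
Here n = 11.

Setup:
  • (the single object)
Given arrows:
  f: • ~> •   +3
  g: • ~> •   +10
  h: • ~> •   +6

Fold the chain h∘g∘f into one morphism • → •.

Answer: +8

Derivation:
  0 +3≡3 +10≡2 +6≡8  (mod 11)
⟦path⟧: +8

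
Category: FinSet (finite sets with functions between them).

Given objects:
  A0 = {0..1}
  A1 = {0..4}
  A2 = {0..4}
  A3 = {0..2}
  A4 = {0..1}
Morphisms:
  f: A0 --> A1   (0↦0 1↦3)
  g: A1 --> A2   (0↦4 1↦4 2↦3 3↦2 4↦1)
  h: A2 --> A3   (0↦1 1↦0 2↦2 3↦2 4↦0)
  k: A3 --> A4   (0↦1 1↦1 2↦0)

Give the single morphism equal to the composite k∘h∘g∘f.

Answer: (0↦1 1↦0)

Trace:
  0 f-->0 g-->4 h-->0 k-->1
  1 f-->3 g-->2 h-->2 k-->0
result: (0↦1 1↦0)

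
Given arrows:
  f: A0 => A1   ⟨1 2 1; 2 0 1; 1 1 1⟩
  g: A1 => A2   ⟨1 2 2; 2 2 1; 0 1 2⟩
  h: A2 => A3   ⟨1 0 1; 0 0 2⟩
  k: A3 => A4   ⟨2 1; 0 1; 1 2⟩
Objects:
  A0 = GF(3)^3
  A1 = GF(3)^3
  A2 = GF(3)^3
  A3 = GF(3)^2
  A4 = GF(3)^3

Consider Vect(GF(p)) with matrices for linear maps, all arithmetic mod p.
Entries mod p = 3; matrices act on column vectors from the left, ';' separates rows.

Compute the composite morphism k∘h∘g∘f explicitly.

  e0=⟨1,0,0⟩ f=>⟨1,2,1⟩ g=>⟨1,1,1⟩ h=>⟨2,2⟩ k=>⟨0,2,0⟩
  e1=⟨0,1,0⟩ f=>⟨2,0,1⟩ g=>⟨1,2,2⟩ h=>⟨0,1⟩ k=>⟨1,1,2⟩
  e2=⟨0,0,1⟩ f=>⟨1,1,1⟩ g=>⟨2,2,0⟩ h=>⟨2,0⟩ k=>⟨1,0,2⟩
composite: ⟨0 1 1; 2 1 0; 0 2 2⟩

Answer: ⟨0 1 1; 2 1 0; 0 2 2⟩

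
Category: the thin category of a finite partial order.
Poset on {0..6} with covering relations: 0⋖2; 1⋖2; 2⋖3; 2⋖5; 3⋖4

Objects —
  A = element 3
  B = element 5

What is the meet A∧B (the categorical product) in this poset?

Common predecessors of 3,5: {0,1,2}
  0 ⊑ 2
  1 ⊑ 2
  2 ⊑ 2
glb = 2

Answer: A∧B = 2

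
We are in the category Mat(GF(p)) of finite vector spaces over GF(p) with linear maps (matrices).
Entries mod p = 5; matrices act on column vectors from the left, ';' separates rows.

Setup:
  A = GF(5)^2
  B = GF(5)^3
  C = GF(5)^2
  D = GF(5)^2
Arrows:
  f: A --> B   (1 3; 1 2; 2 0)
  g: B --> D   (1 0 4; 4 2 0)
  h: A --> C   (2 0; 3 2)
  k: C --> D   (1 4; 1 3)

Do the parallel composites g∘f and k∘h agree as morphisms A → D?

Answer: COMMUTES

Trace:
1) trace f;g:
  e0=⟨1,0⟩ f-->⟨1,1,2⟩ g-->⟨4,1⟩
  e1=⟨0,1⟩ f-->⟨3,2,0⟩ g-->⟨3,1⟩
  composite₁ = (4 3; 1 1)
2) trace h;k:
  e0=⟨1,0⟩ h-->⟨2,3⟩ k-->⟨4,1⟩
  e1=⟨0,1⟩ h-->⟨0,2⟩ k-->⟨3,1⟩
  composite₂ = (4 3; 1 1)
Equal? equal; square commutes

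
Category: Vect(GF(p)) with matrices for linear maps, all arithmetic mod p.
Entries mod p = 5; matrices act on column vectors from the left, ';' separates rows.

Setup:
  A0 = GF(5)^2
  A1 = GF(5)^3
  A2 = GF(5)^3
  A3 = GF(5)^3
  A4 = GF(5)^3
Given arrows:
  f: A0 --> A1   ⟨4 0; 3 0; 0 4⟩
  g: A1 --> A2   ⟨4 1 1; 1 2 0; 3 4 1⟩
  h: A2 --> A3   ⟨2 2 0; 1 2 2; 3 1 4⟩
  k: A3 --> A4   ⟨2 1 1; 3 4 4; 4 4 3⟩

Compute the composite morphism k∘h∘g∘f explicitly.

Answer: ⟨1 1; 4 4; 4 4⟩

Trace:
  e0=⟨1,0⟩ f-->⟨4,3,0⟩ g-->⟨4,0,4⟩ h-->⟨3,2,3⟩ k-->⟨1,4,4⟩
  e1=⟨0,1⟩ f-->⟨0,0,4⟩ g-->⟨4,0,4⟩ h-->⟨3,2,3⟩ k-->⟨1,4,4⟩
⟦path⟧: ⟨1 1; 4 4; 4 4⟩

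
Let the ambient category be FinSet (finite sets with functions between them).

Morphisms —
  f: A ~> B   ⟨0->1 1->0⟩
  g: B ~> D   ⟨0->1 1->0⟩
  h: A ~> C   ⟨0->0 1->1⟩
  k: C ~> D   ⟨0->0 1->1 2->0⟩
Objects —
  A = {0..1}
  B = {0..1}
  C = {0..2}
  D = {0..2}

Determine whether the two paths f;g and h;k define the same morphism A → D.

1) trace f;g:
  0 f~>1 g~>0
  1 f~>0 g~>1
  ⟦path⟧₁ = ⟨0->0 1->1⟩
2) trace h;k:
  0 h~>0 k~>0
  1 h~>1 k~>1
  ⟦path⟧₂ = ⟨0->0 1->1⟩
Equal? same morphism ✓

Answer: COMMUTES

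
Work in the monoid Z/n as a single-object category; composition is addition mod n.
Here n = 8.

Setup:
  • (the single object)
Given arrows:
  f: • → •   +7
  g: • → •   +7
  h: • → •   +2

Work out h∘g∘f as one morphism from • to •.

Answer: +0

Derivation:
  0 +7≡7 +7≡6 +2≡0  (mod 8)
composite: +0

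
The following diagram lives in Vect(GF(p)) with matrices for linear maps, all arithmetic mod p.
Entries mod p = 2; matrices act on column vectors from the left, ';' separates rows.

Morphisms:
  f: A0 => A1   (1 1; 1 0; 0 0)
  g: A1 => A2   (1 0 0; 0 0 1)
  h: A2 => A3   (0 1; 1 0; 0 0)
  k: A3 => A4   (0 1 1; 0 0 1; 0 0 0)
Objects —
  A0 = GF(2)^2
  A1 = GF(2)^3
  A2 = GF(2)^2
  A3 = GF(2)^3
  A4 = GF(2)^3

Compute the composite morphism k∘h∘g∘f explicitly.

  e0=[1,0] f=>[1,1,0] g=>[1,0] h=>[0,1,0] k=>[1,0,0]
  e1=[0,1] f=>[1,0,0] g=>[1,0] h=>[0,1,0] k=>[1,0,0]
result: (1 1; 0 0; 0 0)

Answer: (1 1; 0 0; 0 0)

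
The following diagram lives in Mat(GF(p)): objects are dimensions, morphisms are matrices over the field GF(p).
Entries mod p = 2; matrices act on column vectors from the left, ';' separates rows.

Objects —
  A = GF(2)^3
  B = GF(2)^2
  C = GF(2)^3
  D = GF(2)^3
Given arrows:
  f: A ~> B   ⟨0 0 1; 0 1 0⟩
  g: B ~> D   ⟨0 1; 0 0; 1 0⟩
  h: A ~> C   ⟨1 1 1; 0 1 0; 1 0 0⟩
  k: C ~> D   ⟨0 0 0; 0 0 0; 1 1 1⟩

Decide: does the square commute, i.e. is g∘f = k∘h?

Path 1 = f;g:
  e0=[1,0,0] f~>[0,0] g~>[0,0,0]
  e1=[0,1,0] f~>[0,1] g~>[1,0,0]
  e2=[0,0,1] f~>[1,0] g~>[0,0,1]
  ⟦path⟧₁ = ⟨0 1 0; 0 0 0; 0 0 1⟩
Path 2 = h;k:
  e0=[1,0,0] h~>[1,0,1] k~>[0,0,0]
  e1=[0,1,0] h~>[1,1,0] k~>[0,0,0]
  e2=[0,0,1] h~>[1,0,0] k~>[0,0,1]
  ⟦path⟧₂ = ⟨0 0 0; 0 0 0; 0 0 1⟩
Equal? differ; not commutative

Answer: DOES NOT COMMUTE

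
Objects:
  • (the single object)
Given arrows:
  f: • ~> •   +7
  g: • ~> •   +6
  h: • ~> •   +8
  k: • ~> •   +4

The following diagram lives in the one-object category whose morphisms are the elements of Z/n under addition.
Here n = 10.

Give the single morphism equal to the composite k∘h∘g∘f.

  0 +7≡7 +6≡3 +8≡1 +4≡5  (mod 10)
composite: +5

Answer: +5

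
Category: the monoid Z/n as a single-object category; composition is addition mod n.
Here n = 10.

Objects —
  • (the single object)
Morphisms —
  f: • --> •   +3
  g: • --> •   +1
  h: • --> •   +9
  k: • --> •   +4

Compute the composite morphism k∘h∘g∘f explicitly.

Answer: +7

Work:
  0 +3≡3 +1≡4 +9≡3 +4≡7  (mod 10)
composite: +7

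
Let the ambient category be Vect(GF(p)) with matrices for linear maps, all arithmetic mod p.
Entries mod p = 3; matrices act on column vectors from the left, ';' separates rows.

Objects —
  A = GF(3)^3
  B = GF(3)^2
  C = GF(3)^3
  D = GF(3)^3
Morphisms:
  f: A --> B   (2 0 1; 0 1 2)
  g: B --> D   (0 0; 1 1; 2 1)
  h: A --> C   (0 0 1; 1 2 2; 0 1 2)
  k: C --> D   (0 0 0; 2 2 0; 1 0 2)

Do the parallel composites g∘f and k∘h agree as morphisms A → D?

Path 1 = f;g:
  e0=⟨1,0,0⟩ f-->⟨2,0⟩ g-->⟨0,2,1⟩
  e1=⟨0,1,0⟩ f-->⟨0,1⟩ g-->⟨0,1,1⟩
  e2=⟨0,0,1⟩ f-->⟨1,2⟩ g-->⟨0,0,1⟩
  ⟦path⟧₁ = (0 0 0; 2 1 0; 1 1 1)
Path 2 = h;k:
  e0=⟨1,0,0⟩ h-->⟨0,1,0⟩ k-->⟨0,2,0⟩
  e1=⟨0,1,0⟩ h-->⟨0,2,1⟩ k-->⟨0,1,2⟩
  e2=⟨0,0,1⟩ h-->⟨1,2,2⟩ k-->⟨0,0,2⟩
  ⟦path⟧₂ = (0 0 0; 2 1 0; 0 2 2)
Equal? NO — does not commute

Answer: DOES NOT COMMUTE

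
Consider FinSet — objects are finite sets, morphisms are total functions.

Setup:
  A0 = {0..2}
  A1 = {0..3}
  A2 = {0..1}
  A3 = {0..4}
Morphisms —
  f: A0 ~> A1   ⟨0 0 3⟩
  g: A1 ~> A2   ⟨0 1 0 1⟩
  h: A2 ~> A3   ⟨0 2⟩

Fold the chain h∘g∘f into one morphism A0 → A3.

Answer: ⟨0 0 2⟩

Work:
  0 f~>0 g~>0 h~>0
  1 f~>0 g~>0 h~>0
  2 f~>3 g~>1 h~>2
result: ⟨0 0 2⟩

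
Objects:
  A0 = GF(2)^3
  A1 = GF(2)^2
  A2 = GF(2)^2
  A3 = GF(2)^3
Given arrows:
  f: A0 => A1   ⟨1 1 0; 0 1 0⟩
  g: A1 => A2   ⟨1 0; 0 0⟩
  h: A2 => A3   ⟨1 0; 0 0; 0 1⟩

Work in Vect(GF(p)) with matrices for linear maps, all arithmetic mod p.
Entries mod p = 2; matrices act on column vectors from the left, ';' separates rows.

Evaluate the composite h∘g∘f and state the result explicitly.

  e0=[1,0,0] f=>[1,0] g=>[1,0] h=>[1,0,0]
  e1=[0,1,0] f=>[1,1] g=>[1,0] h=>[1,0,0]
  e2=[0,0,1] f=>[0,0] g=>[0,0] h=>[0,0,0]
composite: ⟨1 1 0; 0 0 0; 0 0 0⟩

Answer: ⟨1 1 0; 0 0 0; 0 0 0⟩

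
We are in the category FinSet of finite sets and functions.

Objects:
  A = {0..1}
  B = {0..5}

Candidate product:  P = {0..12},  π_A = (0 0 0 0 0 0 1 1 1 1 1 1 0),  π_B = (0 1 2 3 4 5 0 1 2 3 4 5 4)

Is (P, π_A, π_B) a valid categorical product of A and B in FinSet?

Answer: NOT A VALID PRODUCT — |P|=13 ≠ |A|·|B|=12

Trace:
|A|·|B| = 2·6 = 12;  |P| = 13
  → cardinalities differ; no bijection possible.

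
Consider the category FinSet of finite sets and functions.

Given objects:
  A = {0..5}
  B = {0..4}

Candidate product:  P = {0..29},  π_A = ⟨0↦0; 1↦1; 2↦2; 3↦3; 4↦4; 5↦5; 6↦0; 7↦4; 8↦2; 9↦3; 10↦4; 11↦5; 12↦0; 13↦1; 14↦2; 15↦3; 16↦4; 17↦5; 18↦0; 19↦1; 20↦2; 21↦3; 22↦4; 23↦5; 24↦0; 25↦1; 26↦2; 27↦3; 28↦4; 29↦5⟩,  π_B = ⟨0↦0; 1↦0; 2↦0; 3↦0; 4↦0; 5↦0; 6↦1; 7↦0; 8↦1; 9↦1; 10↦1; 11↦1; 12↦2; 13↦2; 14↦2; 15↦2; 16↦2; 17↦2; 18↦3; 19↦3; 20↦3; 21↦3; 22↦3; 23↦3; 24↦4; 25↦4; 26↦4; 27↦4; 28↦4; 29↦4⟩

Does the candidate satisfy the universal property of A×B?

|A|·|B| = 6·5 = 30;  |P| = 30
Check the pairing map k ↦ (π_A(k), π_B(k)):
  0 ↦ (0,0)
  1 ↦ (1,0)
  2 ↦ (2,0)
  3 ↦ (3,0)
  4 ↦ (4,0)
  5 ↦ (5,0)
  6 ↦ (0,1)
  7 ↦ (4,0)  ✗ repeats pair of k=4
  8 ↦ (2,1)
  9 ↦ (3,1)
  10 ↦ (4,1)
  11 ↦ (5,1)
  12 ↦ (0,2)
  13 ↦ (1,2)
  14 ↦ (2,2)
  15 ↦ (3,2)
  16 ↦ (4,2)
  17 ↦ (5,2)
  18 ↦ (0,3)
  19 ↦ (1,3)
  20 ↦ (2,3)
  21 ↦ (3,3)
  22 ↦ (4,3)
  23 ↦ (5,3)
  24 ↦ (0,4)
  25 ↦ (1,4)
  26 ↦ (2,4)
  27 ↦ (3,4)
  28 ↦ (4,4)
  29 ↦ (5,4)
distinct pairs in image: 29 / 30 needed
  → (4,0) hit at k=4 and k=7

Answer: NOT A VALID PRODUCT — duplicate pair at indices 4,7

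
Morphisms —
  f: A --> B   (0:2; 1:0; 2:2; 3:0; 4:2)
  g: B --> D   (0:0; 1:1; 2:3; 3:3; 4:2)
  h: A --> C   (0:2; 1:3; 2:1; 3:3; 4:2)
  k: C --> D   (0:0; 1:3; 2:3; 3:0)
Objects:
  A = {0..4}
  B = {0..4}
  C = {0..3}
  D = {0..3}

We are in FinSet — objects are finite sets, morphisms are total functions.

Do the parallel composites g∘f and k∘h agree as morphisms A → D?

Answer: COMMUTES

Derivation:
1) trace f;g:
  0 f-->2 g-->3
  1 f-->0 g-->0
  2 f-->2 g-->3
  3 f-->0 g-->0
  4 f-->2 g-->3
  composite₁ = (0:3; 1:0; 2:3; 3:0; 4:3)
2) trace h;k:
  0 h-->2 k-->3
  1 h-->3 k-->0
  2 h-->1 k-->3
  3 h-->3 k-->0
  4 h-->2 k-->3
  composite₂ = (0:3; 1:0; 2:3; 3:0; 4:3)
Equal? equal; square commutes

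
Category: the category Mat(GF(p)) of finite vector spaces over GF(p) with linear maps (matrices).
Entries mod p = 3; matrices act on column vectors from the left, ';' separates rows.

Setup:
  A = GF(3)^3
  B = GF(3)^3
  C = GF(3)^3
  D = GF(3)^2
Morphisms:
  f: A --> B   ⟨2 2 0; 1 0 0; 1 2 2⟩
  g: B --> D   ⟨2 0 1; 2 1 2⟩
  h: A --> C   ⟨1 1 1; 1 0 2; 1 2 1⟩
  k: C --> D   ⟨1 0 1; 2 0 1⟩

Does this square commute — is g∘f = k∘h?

1) trace f;g:
  e0=[1,0,0] f-->[2,1,1] g-->[2,1]
  e1=[0,1,0] f-->[2,0,2] g-->[0,2]
  e2=[0,0,1] f-->[0,0,2] g-->[2,1]
  result₁ = ⟨2 0 2; 1 2 1⟩
2) trace h;k:
  e0=[1,0,0] h-->[1,1,1] k-->[2,0]
  e1=[0,1,0] h-->[1,0,2] k-->[0,1]
  e2=[0,0,1] h-->[1,2,1] k-->[2,0]
  result₂ = ⟨2 0 2; 0 1 0⟩
Equal? NO — does not commute

Answer: DOES NOT COMMUTE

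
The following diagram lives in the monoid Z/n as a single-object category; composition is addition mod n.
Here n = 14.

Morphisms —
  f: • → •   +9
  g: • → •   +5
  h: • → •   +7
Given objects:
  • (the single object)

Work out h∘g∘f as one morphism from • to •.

Answer: +7

Work:
  0 +9≡9 +5≡0 +7≡7  (mod 14)
⟦path⟧: +7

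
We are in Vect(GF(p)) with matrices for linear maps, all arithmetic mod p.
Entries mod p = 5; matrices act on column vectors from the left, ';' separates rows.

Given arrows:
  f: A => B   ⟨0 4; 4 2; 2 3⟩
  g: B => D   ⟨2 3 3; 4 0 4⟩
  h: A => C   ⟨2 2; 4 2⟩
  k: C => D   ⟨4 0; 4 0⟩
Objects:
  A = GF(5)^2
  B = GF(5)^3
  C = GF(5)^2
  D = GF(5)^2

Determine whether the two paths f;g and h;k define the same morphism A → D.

Answer: COMMUTES

Work:
1) trace f;g:
  e0=(1,0) f=>(0,4,2) g=>(3,3)
  e1=(0,1) f=>(4,2,3) g=>(3,3)
  composite₁ = ⟨3 3; 3 3⟩
2) trace h;k:
  e0=(1,0) h=>(2,4) k=>(3,3)
  e1=(0,1) h=>(2,2) k=>(3,3)
  composite₂ = ⟨3 3; 3 3⟩
Equal? YES — commutes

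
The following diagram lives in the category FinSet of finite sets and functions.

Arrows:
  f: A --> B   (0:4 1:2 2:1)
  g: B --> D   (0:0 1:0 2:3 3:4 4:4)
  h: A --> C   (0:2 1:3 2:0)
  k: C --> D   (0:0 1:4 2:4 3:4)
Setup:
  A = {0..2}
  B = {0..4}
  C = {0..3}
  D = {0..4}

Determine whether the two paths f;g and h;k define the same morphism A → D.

1) trace f;g:
  0 f-->4 g-->4
  1 f-->2 g-->3
  2 f-->1 g-->0
  composite₁ = (0:4 1:3 2:0)
2) trace h;k:
  0 h-->2 k-->4
  1 h-->3 k-->4
  2 h-->0 k-->0
  composite₂ = (0:4 1:4 2:0)
Equal? differ; not commutative

Answer: DOES NOT COMMUTE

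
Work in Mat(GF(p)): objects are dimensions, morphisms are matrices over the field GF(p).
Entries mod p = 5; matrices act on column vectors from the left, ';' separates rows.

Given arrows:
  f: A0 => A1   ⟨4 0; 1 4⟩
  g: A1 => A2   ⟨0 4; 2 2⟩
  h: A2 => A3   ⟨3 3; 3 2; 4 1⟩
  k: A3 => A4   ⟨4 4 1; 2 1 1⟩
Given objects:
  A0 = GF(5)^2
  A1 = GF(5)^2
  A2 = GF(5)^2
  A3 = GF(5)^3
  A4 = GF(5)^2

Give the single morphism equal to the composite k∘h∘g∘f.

Answer: ⟨2 1; 2 0⟩

Work:
  e0=[1,0] f=>[4,1] g=>[4,0] h=>[2,2,1] k=>[2,2]
  e1=[0,1] f=>[0,4] g=>[1,3] h=>[2,4,2] k=>[1,0]
result: ⟨2 1; 2 0⟩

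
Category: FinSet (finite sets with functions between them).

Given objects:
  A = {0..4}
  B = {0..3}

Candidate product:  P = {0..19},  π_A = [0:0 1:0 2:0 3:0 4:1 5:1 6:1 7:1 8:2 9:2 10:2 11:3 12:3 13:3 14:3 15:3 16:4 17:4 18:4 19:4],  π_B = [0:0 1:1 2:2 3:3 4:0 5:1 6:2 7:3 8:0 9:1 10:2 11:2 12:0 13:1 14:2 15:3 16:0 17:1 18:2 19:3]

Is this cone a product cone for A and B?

|A|·|B| = 5·4 = 20;  |P| = 20
Check the pairing map k ↦ (π_A(k), π_B(k)):
  0 : (0,0)
  1 : (0,1)
  2 : (0,2)
  3 : (0,3)
  4 : (1,0)
  5 : (1,1)
  6 : (1,2)
  7 : (1,3)
  8 : (2,0)
  9 : (2,1)
  10 : (2,2)
  11 : (3,2)
  12 : (3,0)
  13 : (3,1)
  14 : (3,2)  ✗ repeats pair of k=11
  15 : (3,3)
  16 : (4,0)
  17 : (4,1)
  18 : (4,2)
  19 : (4,3)
distinct pairs in image: 19 / 20 needed
  → (3,2) hit at k=11 and k=14

Answer: NOT A VALID PRODUCT — duplicate pair at indices 14,11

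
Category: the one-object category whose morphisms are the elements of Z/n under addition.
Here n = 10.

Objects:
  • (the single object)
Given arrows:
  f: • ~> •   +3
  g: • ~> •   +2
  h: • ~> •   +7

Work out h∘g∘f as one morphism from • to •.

  0 +3≡3 +2≡5 +7≡2  (mod 10)
result: +2

Answer: +2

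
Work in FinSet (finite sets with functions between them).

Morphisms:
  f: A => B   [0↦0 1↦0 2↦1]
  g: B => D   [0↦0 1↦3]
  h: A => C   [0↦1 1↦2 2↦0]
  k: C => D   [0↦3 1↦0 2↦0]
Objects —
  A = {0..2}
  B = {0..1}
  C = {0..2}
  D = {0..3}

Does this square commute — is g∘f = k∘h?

Answer: COMMUTES

Trace:
Along f;g (path 1):
  0 f=>0 g=>0
  1 f=>0 g=>0
  2 f=>1 g=>3
  result₁ = [0↦0 1↦0 2↦3]
Along h;k (path 2):
  0 h=>1 k=>0
  1 h=>2 k=>0
  2 h=>0 k=>3
  result₂ = [0↦0 1↦0 2↦3]
Equal? equal; square commutes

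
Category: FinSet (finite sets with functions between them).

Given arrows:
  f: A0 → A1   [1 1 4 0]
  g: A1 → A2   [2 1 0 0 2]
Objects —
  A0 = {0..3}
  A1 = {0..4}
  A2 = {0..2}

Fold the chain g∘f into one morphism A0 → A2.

  0 f→1 g→1
  1 f→1 g→1
  2 f→4 g→2
  3 f→0 g→2
⟦path⟧: [1 1 2 2]

Answer: [1 1 2 2]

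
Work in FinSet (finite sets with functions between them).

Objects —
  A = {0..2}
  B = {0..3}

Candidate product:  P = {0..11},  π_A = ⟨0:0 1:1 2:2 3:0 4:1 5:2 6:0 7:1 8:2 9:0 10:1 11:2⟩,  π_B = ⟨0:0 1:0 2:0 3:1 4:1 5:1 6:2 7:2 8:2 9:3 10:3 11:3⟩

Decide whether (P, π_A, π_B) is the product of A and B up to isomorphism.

|A|·|B| = 3·4 = 12;  |P| = 12
Check the pairing map k ↦ (π_A(k), π_B(k)):
  0 : (0,0)
  1 : (1,0)
  2 : (2,0)
  3 : (0,1)
  4 : (1,1)
  5 : (2,1)
  6 : (0,2)
  7 : (1,2)
  8 : (2,2)
  9 : (0,3)
  10 : (1,3)
  11 : (2,3)
distinct pairs in image: 12 / 12 needed
  → bijection onto A×B; projections well-typed.

Answer: VALID PRODUCT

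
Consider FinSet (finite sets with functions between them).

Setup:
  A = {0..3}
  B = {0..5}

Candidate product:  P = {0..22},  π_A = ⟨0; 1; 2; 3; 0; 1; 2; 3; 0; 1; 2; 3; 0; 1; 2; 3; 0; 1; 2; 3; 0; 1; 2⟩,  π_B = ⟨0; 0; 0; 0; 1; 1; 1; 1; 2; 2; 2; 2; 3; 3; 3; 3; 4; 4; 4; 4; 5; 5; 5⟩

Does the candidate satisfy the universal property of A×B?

|A|·|B| = 4·6 = 24;  |P| = 23
  → cardinalities differ; no bijection possible.

Answer: NOT A VALID PRODUCT — |P|=23 ≠ |A|·|B|=24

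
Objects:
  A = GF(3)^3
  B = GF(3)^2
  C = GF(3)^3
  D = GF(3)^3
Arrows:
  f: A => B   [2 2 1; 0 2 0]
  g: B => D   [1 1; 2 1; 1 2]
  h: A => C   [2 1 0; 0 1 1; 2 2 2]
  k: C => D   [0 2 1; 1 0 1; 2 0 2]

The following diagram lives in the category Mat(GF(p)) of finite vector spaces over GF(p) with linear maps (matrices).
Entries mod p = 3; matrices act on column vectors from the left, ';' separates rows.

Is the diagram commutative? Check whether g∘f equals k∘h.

1) trace f;g:
  e0=⟨1,0,0⟩ f=>⟨2,0⟩ g=>⟨2,1,2⟩
  e1=⟨0,1,0⟩ f=>⟨2,2⟩ g=>⟨1,0,0⟩
  e2=⟨0,0,1⟩ f=>⟨1,0⟩ g=>⟨1,2,1⟩
  ⟦path⟧₁ = [2 1 1; 1 0 2; 2 0 1]
2) trace h;k:
  e0=⟨1,0,0⟩ h=>⟨2,0,2⟩ k=>⟨2,1,2⟩
  e1=⟨0,1,0⟩ h=>⟨1,1,2⟩ k=>⟨1,0,0⟩
  e2=⟨0,0,1⟩ h=>⟨0,1,2⟩ k=>⟨1,2,1⟩
  ⟦path⟧₂ = [2 1 1; 1 0 2; 2 0 1]
Equal? equal; square commutes

Answer: COMMUTES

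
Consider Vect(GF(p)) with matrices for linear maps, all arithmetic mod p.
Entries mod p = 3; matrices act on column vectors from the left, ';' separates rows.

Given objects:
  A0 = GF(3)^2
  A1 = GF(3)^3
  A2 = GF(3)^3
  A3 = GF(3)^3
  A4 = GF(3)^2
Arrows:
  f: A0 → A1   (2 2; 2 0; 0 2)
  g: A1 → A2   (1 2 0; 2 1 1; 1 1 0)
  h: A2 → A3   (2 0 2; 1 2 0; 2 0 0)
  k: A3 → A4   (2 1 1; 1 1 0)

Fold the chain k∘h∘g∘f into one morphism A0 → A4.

Answer: (1 1; 2 1)

Trace:
  e0=(1,0) f→(2,2,0) g→(0,0,1) h→(2,0,0) k→(1,2)
  e1=(0,1) f→(2,0,2) g→(2,0,2) h→(2,2,1) k→(1,1)
result: (1 1; 2 1)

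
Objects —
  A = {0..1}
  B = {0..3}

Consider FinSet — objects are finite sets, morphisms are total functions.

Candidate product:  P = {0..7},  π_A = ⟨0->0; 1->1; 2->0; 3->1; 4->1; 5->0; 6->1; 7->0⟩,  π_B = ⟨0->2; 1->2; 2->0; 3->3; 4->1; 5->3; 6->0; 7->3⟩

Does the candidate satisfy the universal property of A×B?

Answer: NOT A VALID PRODUCT — duplicate pair at indices 7,5

Trace:
|A|·|B| = 2·4 = 8;  |P| = 8
Check the pairing map k ↦ (π_A(k), π_B(k)):
  0 -> (0,2)
  1 -> (1,2)
  2 -> (0,0)
  3 -> (1,3)
  4 -> (1,1)
  5 -> (0,3)
  6 -> (1,0)
  7 -> (0,3)  ✗ repeats pair of k=5
distinct pairs in image: 7 / 8 needed
  → (0,3) hit at k=5 and k=7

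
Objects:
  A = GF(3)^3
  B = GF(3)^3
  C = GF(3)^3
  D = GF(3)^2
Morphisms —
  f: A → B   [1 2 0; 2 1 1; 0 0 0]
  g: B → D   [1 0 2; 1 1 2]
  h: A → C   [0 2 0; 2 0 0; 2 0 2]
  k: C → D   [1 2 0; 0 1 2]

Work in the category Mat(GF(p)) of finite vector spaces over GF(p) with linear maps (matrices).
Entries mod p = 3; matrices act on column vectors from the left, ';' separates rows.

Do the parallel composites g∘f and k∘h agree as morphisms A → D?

1) trace f;g:
  e0=(1,0,0) f→(1,2,0) g→(1,0)
  e1=(0,1,0) f→(2,1,0) g→(2,0)
  e2=(0,0,1) f→(0,1,0) g→(0,1)
  ⟦path⟧₁ = [1 2 0; 0 0 1]
2) trace h;k:
  e0=(1,0,0) h→(0,2,2) k→(1,0)
  e1=(0,1,0) h→(2,0,0) k→(2,0)
  e2=(0,0,1) h→(0,0,2) k→(0,1)
  ⟦path⟧₂ = [1 2 0; 0 0 1]
Equal? same morphism ✓

Answer: COMMUTES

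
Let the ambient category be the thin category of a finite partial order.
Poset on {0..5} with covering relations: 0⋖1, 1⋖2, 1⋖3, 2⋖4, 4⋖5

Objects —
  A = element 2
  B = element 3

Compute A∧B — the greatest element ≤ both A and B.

Lower bounds of A=2 and B=3: {0,1}
  0 <= 1
  1 <= 1
glb = 1

Answer: A∧B = 1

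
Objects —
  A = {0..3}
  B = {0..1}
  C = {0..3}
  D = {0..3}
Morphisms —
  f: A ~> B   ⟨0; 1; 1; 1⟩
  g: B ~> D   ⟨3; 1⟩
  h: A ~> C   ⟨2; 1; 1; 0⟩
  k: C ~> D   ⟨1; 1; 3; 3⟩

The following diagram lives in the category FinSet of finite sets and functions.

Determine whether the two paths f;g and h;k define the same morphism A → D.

Answer: COMMUTES

Derivation:
Along f;g (path 1):
  0 f~>0 g~>3
  1 f~>1 g~>1
  2 f~>1 g~>1
  3 f~>1 g~>1
  ⟦path⟧₁ = ⟨3; 1; 1; 1⟩
Along h;k (path 2):
  0 h~>2 k~>3
  1 h~>1 k~>1
  2 h~>1 k~>1
  3 h~>0 k~>1
  ⟦path⟧₂ = ⟨3; 1; 1; 1⟩
Equal? YES — commutes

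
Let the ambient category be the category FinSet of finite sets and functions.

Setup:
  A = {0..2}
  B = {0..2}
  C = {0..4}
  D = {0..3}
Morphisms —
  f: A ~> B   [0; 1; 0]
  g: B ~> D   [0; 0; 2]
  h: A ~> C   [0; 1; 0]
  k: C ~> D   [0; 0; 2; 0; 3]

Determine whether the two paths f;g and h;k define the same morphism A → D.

Answer: COMMUTES

Work:
Along f;g (path 1):
  0 f~>0 g~>0
  1 f~>1 g~>0
  2 f~>0 g~>0
  composite₁ = [0; 0; 0]
Along h;k (path 2):
  0 h~>0 k~>0
  1 h~>1 k~>0
  2 h~>0 k~>0
  composite₂ = [0; 0; 0]
Equal? same morphism ✓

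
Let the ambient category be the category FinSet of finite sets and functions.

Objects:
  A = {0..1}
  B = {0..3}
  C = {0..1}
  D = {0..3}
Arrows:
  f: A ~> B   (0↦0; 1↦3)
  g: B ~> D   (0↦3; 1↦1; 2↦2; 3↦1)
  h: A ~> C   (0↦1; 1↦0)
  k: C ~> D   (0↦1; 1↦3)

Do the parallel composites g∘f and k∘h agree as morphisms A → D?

Answer: COMMUTES

Derivation:
Along f;g (path 1):
  0 f~>0 g~>3
  1 f~>3 g~>1
  composite₁ = (0↦3; 1↦1)
Along h;k (path 2):
  0 h~>1 k~>3
  1 h~>0 k~>1
  composite₂ = (0↦3; 1↦1)
Equal? same morphism ✓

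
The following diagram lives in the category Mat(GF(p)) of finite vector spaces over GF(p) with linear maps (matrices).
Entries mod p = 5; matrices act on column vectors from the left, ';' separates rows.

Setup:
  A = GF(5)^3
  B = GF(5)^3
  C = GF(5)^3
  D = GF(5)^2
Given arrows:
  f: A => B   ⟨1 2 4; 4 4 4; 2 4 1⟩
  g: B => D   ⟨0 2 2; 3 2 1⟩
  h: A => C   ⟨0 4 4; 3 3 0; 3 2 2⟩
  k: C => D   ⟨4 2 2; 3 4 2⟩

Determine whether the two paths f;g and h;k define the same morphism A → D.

1) trace f;g:
  e0=[1,0,0] f=>[1,4,2] g=>[2,3]
  e1=[0,1,0] f=>[2,4,4] g=>[1,3]
  e2=[0,0,1] f=>[4,4,1] g=>[0,1]
  ⟦path⟧₁ = ⟨2 1 0; 3 3 1⟩
2) trace h;k:
  e0=[1,0,0] h=>[0,3,3] k=>[2,3]
  e1=[0,1,0] h=>[4,3,2] k=>[1,3]
  e2=[0,0,1] h=>[4,0,2] k=>[0,1]
  ⟦path⟧₂ = ⟨2 1 0; 3 3 1⟩
Equal? equal; square commutes

Answer: COMMUTES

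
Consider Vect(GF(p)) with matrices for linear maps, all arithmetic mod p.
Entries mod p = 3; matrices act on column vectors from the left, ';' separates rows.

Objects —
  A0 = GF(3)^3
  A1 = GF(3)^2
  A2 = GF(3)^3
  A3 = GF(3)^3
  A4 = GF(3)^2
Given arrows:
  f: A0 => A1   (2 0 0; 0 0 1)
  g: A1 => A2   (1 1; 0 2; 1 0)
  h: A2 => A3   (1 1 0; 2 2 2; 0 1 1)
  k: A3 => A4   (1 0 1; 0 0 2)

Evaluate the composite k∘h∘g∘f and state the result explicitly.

  e0=[1,0,0] f=>[2,0] g=>[2,0,2] h=>[2,2,2] k=>[1,1]
  e1=[0,1,0] f=>[0,0] g=>[0,0,0] h=>[0,0,0] k=>[0,0]
  e2=[0,0,1] f=>[0,1] g=>[1,2,0] h=>[0,0,2] k=>[2,1]
⟦path⟧: (1 0 2; 1 0 1)

Answer: (1 0 2; 1 0 1)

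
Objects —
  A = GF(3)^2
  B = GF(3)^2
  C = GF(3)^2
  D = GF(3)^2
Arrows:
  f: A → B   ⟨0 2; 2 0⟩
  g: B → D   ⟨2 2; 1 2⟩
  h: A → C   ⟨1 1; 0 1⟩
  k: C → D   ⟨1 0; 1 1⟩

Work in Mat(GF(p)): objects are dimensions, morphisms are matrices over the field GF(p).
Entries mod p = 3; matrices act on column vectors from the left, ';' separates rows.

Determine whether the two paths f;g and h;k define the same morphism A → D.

Answer: COMMUTES

Work:
1) trace f;g:
  e0=⟨1,0⟩ f→⟨0,2⟩ g→⟨1,1⟩
  e1=⟨0,1⟩ f→⟨2,0⟩ g→⟨1,2⟩
  result₁ = ⟨1 1; 1 2⟩
2) trace h;k:
  e0=⟨1,0⟩ h→⟨1,0⟩ k→⟨1,1⟩
  e1=⟨0,1⟩ h→⟨1,1⟩ k→⟨1,2⟩
  result₂ = ⟨1 1; 1 2⟩
Equal? equal; square commutes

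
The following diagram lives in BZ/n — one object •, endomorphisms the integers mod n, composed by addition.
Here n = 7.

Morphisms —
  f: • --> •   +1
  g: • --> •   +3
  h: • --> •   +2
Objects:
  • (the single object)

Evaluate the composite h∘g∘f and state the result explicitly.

  0 +1≡1 +3≡4 +2≡6  (mod 7)
⟦path⟧: +6

Answer: +6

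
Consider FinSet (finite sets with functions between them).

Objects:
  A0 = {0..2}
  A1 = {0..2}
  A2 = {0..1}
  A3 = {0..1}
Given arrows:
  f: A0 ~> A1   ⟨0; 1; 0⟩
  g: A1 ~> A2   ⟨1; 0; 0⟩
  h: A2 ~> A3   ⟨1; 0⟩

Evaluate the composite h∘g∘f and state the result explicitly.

  0 f~>0 g~>1 h~>0
  1 f~>1 g~>0 h~>1
  2 f~>0 g~>1 h~>0
⟦path⟧: ⟨0; 1; 0⟩

Answer: ⟨0; 1; 0⟩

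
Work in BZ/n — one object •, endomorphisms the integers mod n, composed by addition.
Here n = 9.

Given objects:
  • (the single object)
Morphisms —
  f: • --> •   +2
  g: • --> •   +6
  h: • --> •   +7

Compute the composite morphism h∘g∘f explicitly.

Answer: +6

Trace:
  0 +2≡2 +6≡8 +7≡6  (mod 9)
⟦path⟧: +6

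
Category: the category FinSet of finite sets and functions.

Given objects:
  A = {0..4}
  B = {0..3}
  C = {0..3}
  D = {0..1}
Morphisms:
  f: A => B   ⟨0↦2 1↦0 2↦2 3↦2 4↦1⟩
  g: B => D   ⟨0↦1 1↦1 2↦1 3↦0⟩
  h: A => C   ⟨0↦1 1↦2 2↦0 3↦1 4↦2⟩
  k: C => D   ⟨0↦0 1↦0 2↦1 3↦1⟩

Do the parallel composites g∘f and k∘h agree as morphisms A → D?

Path 1 = f;g:
  0 f=>2 g=>1
  1 f=>0 g=>1
  2 f=>2 g=>1
  3 f=>2 g=>1
  4 f=>1 g=>1
  composite₁ = ⟨0↦1 1↦1 2↦1 3↦1 4↦1⟩
Path 2 = h;k:
  0 h=>1 k=>0
  1 h=>2 k=>1
  2 h=>0 k=>0
  3 h=>1 k=>0
  4 h=>2 k=>1
  composite₂ = ⟨0↦0 1↦1 2↦0 3↦0 4↦1⟩
Equal? NO — does not commute

Answer: DOES NOT COMMUTE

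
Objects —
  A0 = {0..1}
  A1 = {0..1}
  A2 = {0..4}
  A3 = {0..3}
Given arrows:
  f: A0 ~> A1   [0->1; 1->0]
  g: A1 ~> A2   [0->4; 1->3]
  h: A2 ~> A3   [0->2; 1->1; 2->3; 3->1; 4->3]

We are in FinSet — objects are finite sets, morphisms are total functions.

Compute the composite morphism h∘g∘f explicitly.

Answer: [0->1; 1->3]

Work:
  0 f~>1 g~>3 h~>1
  1 f~>0 g~>4 h~>3
result: [0->1; 1->3]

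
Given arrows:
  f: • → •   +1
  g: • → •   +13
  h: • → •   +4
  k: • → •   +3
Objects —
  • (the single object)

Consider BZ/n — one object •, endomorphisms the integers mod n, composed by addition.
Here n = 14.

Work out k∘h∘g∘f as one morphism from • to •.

Answer: +7

Work:
  0 +1≡1 +13≡0 +4≡4 +3≡7  (mod 14)
composite: +7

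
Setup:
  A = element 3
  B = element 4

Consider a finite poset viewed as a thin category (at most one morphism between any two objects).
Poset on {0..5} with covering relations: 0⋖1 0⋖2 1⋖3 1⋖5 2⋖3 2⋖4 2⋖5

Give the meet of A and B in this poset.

Answer: A∧B = 2

Trace:
Lower bounds of A=3 and B=4: {0,2}
  0 ≤ 2
  2 ≤ 2
glb = 2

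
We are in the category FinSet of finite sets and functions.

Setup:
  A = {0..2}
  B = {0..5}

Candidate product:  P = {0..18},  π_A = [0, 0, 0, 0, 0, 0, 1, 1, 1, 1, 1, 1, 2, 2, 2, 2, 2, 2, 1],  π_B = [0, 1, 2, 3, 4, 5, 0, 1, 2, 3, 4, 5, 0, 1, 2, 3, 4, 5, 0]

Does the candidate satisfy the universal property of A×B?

Answer: NOT A VALID PRODUCT — |P|=19 ≠ |A|·|B|=18

Trace:
|A|·|B| = 3·6 = 18;  |P| = 19
  → cardinalities differ; no bijection possible.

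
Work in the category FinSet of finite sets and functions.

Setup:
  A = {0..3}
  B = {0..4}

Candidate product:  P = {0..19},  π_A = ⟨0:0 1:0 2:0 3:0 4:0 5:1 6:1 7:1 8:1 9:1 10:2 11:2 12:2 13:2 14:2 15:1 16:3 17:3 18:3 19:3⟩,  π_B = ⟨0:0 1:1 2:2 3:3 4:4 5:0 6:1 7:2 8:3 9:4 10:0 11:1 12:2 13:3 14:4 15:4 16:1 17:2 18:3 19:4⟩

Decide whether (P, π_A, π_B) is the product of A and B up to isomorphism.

|A|·|B| = 4·5 = 20;  |P| = 20
Check the pairing map k ↦ (π_A(k), π_B(k)):
  0 : (0,0)
  1 : (0,1)
  2 : (0,2)
  3 : (0,3)
  4 : (0,4)
  5 : (1,0)
  6 : (1,1)
  7 : (1,2)
  8 : (1,3)
  9 : (1,4)
  10 : (2,0)
  11 : (2,1)
  12 : (2,2)
  13 : (2,3)
  14 : (2,4)
  15 : (1,4)  ✗ repeats pair of k=9
  16 : (3,1)
  17 : (3,2)
  18 : (3,3)
  19 : (3,4)
distinct pairs in image: 19 / 20 needed
  → (1,4) hit at k=9 and k=15

Answer: NOT A VALID PRODUCT — duplicate pair at indices 9,15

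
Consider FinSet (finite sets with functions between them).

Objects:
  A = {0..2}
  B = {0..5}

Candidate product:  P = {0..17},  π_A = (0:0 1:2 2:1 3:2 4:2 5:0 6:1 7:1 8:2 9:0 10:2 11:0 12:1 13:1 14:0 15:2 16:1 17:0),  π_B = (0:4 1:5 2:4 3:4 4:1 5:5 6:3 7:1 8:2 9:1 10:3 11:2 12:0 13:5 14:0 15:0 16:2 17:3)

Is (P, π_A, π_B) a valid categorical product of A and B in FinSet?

|A|·|B| = 3·6 = 18;  |P| = 18
Check the pairing map k ↦ (π_A(k), π_B(k)):
  0 : (0,4)
  1 : (2,5)
  2 : (1,4)
  3 : (2,4)
  4 : (2,1)
  5 : (0,5)
  6 : (1,3)
  7 : (1,1)
  8 : (2,2)
  9 : (0,1)
  10 : (2,3)
  11 : (0,2)
  12 : (1,0)
  13 : (1,5)
  14 : (0,0)
  15 : (2,0)
  16 : (1,2)
  17 : (0,3)
distinct pairs in image: 18 / 18 needed
  → bijection onto A×B; projections well-typed.

Answer: VALID PRODUCT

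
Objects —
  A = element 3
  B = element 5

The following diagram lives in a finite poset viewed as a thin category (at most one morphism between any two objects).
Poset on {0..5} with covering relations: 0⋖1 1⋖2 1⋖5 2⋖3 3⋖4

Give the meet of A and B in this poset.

Answer: A∧B = 1

Derivation:
{x : x<=A ∧ x<=B} = {0,1}  (A=3, B=5)
  0 <= 1
  1 <= 1
glb = 1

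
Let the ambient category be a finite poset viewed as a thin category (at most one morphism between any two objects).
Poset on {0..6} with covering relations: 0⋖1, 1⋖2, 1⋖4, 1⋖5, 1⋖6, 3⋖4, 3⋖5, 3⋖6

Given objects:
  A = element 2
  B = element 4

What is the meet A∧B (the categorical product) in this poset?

Answer: A∧B = 1

Work:
{x : x<=A ∧ x<=B} = {0,1}  (A=2, B=4)
  0 <= 1
  1 <= 1
glb = 1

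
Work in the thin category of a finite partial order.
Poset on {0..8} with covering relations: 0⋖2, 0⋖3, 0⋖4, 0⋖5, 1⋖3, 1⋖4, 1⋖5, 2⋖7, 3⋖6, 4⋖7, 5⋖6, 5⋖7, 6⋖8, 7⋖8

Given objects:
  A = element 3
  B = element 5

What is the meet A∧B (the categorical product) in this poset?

{x : x<=A ∧ x<=B} = {0,1}  (A=3, B=5)
  maximal lower bounds 0 and 1 are incomparable: neither 0<=1 nor 1<=0
→ no greatest lower bound exists

Answer: NO MEET EXISTS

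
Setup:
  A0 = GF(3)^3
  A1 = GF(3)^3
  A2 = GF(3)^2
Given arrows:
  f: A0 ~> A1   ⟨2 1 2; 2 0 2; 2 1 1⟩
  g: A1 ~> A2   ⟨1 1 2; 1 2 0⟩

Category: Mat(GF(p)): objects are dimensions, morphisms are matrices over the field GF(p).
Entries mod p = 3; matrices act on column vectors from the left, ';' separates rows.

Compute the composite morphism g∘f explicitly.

  e0=[1,0,0] f~>[2,2,2] g~>[2,0]
  e1=[0,1,0] f~>[1,0,1] g~>[0,1]
  e2=[0,0,1] f~>[2,2,1] g~>[0,0]
result: ⟨2 0 0; 0 1 0⟩

Answer: ⟨2 0 0; 0 1 0⟩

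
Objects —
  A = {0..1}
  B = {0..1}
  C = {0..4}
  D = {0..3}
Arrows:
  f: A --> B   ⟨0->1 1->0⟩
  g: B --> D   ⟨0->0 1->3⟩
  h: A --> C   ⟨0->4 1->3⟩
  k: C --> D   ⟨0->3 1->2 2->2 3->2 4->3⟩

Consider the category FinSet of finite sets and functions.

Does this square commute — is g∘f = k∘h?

Answer: DOES NOT COMMUTE

Trace:
Path 1 = f;g:
  0 f-->1 g-->3
  1 f-->0 g-->0
  result₁ = ⟨0->3 1->0⟩
Path 2 = h;k:
  0 h-->4 k-->3
  1 h-->3 k-->2
  result₂ = ⟨0->3 1->2⟩
Equal? NO — does not commute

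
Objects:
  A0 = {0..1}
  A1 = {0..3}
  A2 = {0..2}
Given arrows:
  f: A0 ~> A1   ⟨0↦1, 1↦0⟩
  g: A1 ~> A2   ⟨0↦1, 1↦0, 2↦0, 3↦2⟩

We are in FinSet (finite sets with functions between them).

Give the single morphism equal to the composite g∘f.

  0 f~>1 g~>0
  1 f~>0 g~>1
composite: ⟨0↦0, 1↦1⟩

Answer: ⟨0↦0, 1↦1⟩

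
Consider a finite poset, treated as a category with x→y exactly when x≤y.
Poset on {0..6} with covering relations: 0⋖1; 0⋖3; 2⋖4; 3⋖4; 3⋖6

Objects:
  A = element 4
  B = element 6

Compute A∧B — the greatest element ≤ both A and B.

Answer: A∧B = 3

Derivation:
{x : x≤A ∧ x≤B} = {0,3}  (A=4, B=6)
  0 ≤ 3
  3 ≤ 3
glb = 3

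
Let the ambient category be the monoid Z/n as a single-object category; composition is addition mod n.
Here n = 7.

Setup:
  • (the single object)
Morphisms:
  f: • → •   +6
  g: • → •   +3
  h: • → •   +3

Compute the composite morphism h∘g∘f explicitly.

  0 +6≡6 +3≡2 +3≡5  (mod 7)
⟦path⟧: +5

Answer: +5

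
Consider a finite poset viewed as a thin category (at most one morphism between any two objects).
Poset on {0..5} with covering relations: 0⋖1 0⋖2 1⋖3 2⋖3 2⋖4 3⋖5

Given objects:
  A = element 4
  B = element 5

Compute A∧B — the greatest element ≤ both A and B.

Answer: A∧B = 2

Work:
Lower bounds of A=4 and B=5: {0,2}
  0 ⊑ 2
  2 ⊑ 2
glb = 2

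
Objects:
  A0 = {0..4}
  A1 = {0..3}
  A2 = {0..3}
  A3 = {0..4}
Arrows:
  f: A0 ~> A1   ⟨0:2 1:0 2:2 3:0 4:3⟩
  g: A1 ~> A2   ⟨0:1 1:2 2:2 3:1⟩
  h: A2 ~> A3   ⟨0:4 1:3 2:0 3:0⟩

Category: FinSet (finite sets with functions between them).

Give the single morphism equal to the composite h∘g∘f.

Answer: ⟨0:0 1:3 2:0 3:3 4:3⟩

Derivation:
  0 f~>2 g~>2 h~>0
  1 f~>0 g~>1 h~>3
  2 f~>2 g~>2 h~>0
  3 f~>0 g~>1 h~>3
  4 f~>3 g~>1 h~>3
⟦path⟧: ⟨0:0 1:3 2:0 3:3 4:3⟩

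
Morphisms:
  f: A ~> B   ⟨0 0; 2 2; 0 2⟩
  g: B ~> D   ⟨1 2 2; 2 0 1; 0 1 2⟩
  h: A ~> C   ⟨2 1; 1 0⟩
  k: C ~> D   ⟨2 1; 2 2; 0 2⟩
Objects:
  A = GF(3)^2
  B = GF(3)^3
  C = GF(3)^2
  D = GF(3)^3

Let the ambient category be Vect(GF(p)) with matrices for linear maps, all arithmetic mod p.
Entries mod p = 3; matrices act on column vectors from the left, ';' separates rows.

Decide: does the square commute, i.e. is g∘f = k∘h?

Path 1 = f;g:
  e0=[1,0] f~>[0,2,0] g~>[1,0,2]
  e1=[0,1] f~>[0,2,2] g~>[2,2,0]
  ⟦path⟧₁ = ⟨1 2; 0 2; 2 0⟩
Path 2 = h;k:
  e0=[1,0] h~>[2,1] k~>[2,0,2]
  e1=[0,1] h~>[1,0] k~>[2,2,0]
  ⟦path⟧₂ = ⟨2 2; 0 2; 2 0⟩
Equal? differ; not commutative

Answer: DOES NOT COMMUTE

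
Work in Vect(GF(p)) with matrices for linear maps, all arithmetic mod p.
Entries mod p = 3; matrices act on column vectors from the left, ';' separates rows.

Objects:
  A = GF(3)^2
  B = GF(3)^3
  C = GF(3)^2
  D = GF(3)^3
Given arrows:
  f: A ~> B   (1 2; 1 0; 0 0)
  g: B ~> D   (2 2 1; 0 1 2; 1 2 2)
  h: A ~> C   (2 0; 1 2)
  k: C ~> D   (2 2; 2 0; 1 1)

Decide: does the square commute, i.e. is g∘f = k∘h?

Answer: DOES NOT COMMUTE

Derivation:
Path 1 = f;g:
  e0=[1,0] f~>[1,1,0] g~>[1,1,0]
  e1=[0,1] f~>[2,0,0] g~>[1,0,2]
  ⟦path⟧₁ = (1 1; 1 0; 0 2)
Path 2 = h;k:
  e0=[1,0] h~>[2,1] k~>[0,1,0]
  e1=[0,1] h~>[0,2] k~>[1,0,2]
  ⟦path⟧₂ = (0 1; 1 0; 0 2)
Equal? distinct morphisms ✗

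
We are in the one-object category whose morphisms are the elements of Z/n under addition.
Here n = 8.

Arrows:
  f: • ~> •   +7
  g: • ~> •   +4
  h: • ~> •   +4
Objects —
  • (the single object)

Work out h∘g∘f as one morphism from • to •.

Answer: +7

Derivation:
  0 +7≡7 +4≡3 +4≡7  (mod 8)
result: +7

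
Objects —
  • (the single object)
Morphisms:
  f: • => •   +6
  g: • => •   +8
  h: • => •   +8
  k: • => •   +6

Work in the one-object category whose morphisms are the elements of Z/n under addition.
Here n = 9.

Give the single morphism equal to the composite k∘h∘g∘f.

  0 +6≡6 +8≡5 +8≡4 +6≡1  (mod 9)
result: +1

Answer: +1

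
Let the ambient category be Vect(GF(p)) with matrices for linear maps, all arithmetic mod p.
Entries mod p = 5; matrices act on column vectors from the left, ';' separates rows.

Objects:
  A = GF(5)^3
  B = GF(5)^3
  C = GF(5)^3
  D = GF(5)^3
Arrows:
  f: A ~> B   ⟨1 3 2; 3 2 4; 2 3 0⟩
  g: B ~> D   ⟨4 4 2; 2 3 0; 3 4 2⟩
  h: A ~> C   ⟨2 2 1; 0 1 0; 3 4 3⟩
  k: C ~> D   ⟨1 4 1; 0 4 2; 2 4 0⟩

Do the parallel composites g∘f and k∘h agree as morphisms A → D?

Along f;g (path 1):
  e0=⟨1,0,0⟩ f~>⟨1,3,2⟩ g~>⟨0,1,4⟩
  e1=⟨0,1,0⟩ f~>⟨3,2,3⟩ g~>⟨1,2,3⟩
  e2=⟨0,0,1⟩ f~>⟨2,4,0⟩ g~>⟨4,1,2⟩
  result₁ = ⟨0 1 4; 1 2 1; 4 3 2⟩
Along h;k (path 2):
  e0=⟨1,0,0⟩ h~>⟨2,0,3⟩ k~>⟨0,1,4⟩
  e1=⟨0,1,0⟩ h~>⟨2,1,4⟩ k~>⟨0,2,3⟩
  e2=⟨0,0,1⟩ h~>⟨1,0,3⟩ k~>⟨4,1,2⟩
  result₂ = ⟨0 0 4; 1 2 1; 4 3 2⟩
Equal? differ; not commutative

Answer: DOES NOT COMMUTE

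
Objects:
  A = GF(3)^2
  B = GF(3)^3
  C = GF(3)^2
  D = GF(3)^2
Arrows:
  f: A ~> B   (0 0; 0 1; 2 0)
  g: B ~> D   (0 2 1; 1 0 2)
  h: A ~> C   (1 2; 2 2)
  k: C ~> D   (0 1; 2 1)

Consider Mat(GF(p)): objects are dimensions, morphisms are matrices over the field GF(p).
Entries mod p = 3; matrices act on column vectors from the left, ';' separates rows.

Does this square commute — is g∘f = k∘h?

Along f;g (path 1):
  e0=⟨1,0⟩ f~>⟨0,0,2⟩ g~>⟨2,1⟩
  e1=⟨0,1⟩ f~>⟨0,1,0⟩ g~>⟨2,0⟩
  composite₁ = (2 2; 1 0)
Along h;k (path 2):
  e0=⟨1,0⟩ h~>⟨1,2⟩ k~>⟨2,1⟩
  e1=⟨0,1⟩ h~>⟨2,2⟩ k~>⟨2,0⟩
  composite₂ = (2 2; 1 0)
Equal? equal; square commutes

Answer: COMMUTES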